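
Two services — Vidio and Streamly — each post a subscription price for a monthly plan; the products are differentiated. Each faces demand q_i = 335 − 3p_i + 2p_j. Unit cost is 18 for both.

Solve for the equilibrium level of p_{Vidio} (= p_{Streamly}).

97.25

Vidio's profit: π = (p_{Vidio} − 18)(335 − 3p_{Vidio} + 2p_{Streamly}).
∂π/∂p_{Vidio} = 389 − 6p_{Vidio} + 2p_{Streamly} = 0 ⇒ p_{Vidio} = 389/6 + (1/3)p_{Streamly}.
Setting p_{Vidio} = p_{Streamly} in the reaction function: p_{Vidio} = 389/6 + (1/3)p_{Vidio}, so p_{Vidio} = (389/6) / (2/3) = 97.25.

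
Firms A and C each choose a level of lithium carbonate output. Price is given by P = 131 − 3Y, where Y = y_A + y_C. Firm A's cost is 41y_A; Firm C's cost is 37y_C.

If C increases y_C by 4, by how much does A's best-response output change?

Firm A's profit: π = y_A(131 − 3(y_A + y_C)) − 41y_A.
∂π/∂y_A = 90 − 6y_A − 3y_C = 0, so y_A = 15 − 0.5y_C.
The reaction-function slope is −0.5, so a 4-unit rise in y_C moves y_A by −0.5 × 4 = −2. A's best response falls — the actions are strategic substitutes.

-2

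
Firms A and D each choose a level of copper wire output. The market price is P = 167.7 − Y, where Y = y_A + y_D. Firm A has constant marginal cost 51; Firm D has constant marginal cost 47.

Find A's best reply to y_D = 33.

Firm A's profit: π = y_A(167.7 − (y_A + y_D)) − 51y_A.
∂π/∂y_A = 116.7 − 2y_A − y_D = 0, so y_A = 58.35 − 0.5y_D.
At y_D = 33: y_A = 58.35 − 0.5·33 = 41.85.

41.85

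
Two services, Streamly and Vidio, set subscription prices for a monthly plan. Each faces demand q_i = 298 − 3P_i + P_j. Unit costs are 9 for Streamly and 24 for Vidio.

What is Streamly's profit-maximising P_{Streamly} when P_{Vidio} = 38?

Streamly's profit: π = (P_{Streamly} − 9)(298 − 3P_{Streamly} + P_{Vidio}).
∂π/∂P_{Streamly} = 325 − 6P_{Streamly} + P_{Vidio} = 0 ⇒ P_{Streamly} = 325/6 + (1/6)P_{Vidio}.
At P_{Vidio} = 38: P_{Streamly} = 325/6 + (1/6)·38 = 60.5.

60.5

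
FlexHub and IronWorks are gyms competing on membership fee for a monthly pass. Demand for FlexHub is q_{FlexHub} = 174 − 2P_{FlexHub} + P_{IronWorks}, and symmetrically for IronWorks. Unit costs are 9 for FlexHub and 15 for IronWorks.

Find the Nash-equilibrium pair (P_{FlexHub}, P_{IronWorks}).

FlexHub's profit: π = (P_{FlexHub} − 9)(174 − 2P_{FlexHub} + P_{IronWorks}).
∂π/∂P_{FlexHub} = 192 − 4P_{FlexHub} + P_{IronWorks} = 0 ⇒ P_{FlexHub} = 48 + 0.25P_{IronWorks}.
Similarly P_{IronWorks} = 51 + 0.25P_{FlexHub}.
Plugging P_{IronWorks} into FlexHub's best response: P_{FlexHub} = 48 + 0.25(51 + 0.25P_{FlexHub}) ⇒ 0.9375P_{FlexHub} = 60.75, so P_{FlexHub} = 64.8.
Then P_{IronWorks} = 51 + 0.25·64.8 = 67.2.

64.8, 67.2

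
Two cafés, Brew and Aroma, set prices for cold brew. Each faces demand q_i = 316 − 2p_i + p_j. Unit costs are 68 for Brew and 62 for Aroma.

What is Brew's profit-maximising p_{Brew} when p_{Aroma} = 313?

191.25

Brew's profit: π = (p_{Brew} − 68)(316 − 2p_{Brew} + p_{Aroma}).
∂π/∂p_{Brew} = 452 − 4p_{Brew} + p_{Aroma} = 0 ⇒ p_{Brew} = 113 + 0.25p_{Aroma}.
At p_{Aroma} = 313: p_{Brew} = 113 + 0.25·313 = 191.25.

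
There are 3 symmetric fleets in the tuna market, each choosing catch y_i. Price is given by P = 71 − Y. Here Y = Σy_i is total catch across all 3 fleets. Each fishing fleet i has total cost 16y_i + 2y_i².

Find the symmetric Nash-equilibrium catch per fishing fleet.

A representative fishing fleet's profit is π_i = y_i(71 − Y) − 16y_i − 2y_i², with Y = y_i + Σ_{j≠i} y_j.
First-order condition: 55 − 6y_i − Σ_{j≠i} y_j = 0.
With identical fishing fleets, set every y_j = y: then 55 − 6y − 2y = 0, i.e. y = 55/8 = 6.875.

6.875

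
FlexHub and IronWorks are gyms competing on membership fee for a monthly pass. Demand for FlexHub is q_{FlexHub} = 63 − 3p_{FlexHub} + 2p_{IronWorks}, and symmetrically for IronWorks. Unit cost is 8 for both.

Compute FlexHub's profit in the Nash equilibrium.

567.1875

FlexHub's profit: π = (p_{FlexHub} − 8)(63 − 3p_{FlexHub} + 2p_{IronWorks}).
∂π/∂p_{FlexHub} = 87 − 6p_{FlexHub} + 2p_{IronWorks} = 0 ⇒ p_{FlexHub} = 14.5 + (1/3)p_{IronWorks}.
The game is symmetric, so in equilibrium p_{IronWorks} = p_{FlexHub}: the reaction function gives (2/3)p_{FlexHub} = 14.5, hence p_{FlexHub} = 21.75.
q_{FlexHub} = 63 − 3·21.75 + 2·21.75 = 41.25.
Profit = (21.75 − 8)·41.25 = 567.1875.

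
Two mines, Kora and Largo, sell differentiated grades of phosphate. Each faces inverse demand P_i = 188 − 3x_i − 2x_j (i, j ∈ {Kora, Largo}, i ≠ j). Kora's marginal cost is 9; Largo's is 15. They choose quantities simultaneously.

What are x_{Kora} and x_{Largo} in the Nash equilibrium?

Mine Kora's profit: π = x_{Kora}(188 − 3x_{Kora} − 2x_{Largo}) − 9x_{Kora}.
∂π/∂x_{Kora} = 179 − 6x_{Kora} − 2x_{Largo} = 0 ⇒ x_{Kora} = 179/6 − (1/3)x_{Largo}.
Similarly x_{Largo} = 173/6 − (1/3)x_{Kora}.
Plugging x_{Largo} into Kora's best response: x_{Kora} = 179/6 − (1/3)(173/6 − (1/3)x_{Kora}) ⇒ (8/9)x_{Kora} = 182/9, so x_{Kora} = 22.75.
Then x_{Largo} = 173/6 − (1/3)·22.75 = 21.25.

22.75, 21.25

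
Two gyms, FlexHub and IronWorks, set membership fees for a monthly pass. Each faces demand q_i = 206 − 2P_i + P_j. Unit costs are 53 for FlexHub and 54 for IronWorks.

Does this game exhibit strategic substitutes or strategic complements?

FlexHub's profit: π = (P_{FlexHub} − 53)(206 − 2P_{FlexHub} + P_{IronWorks}).
∂π/∂P_{FlexHub} = 312 − 4P_{FlexHub} + P_{IronWorks} = 0 ⇒ P_{FlexHub} = 78 + 0.25P_{IronWorks}.
The best-response slope dP_{FlexHub}/dP_{IronWorks} = 0.25 > 0: the reaction function is upward-sloping, so the choices are strategic complements.

strategic complements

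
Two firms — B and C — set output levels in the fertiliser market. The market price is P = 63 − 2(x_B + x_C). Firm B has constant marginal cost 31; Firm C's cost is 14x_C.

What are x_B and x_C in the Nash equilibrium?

2.5, 11

Firm B's profit: π = x_B(63 − 2(x_B + x_C)) − 31x_B.
∂π/∂x_B = 32 − 4x_B − 2x_C = 0, so x_B = 8 − 0.5x_C.
By the same steps for C: x_C = 12.25 − 0.5x_B.
Solving the two reaction functions simultaneously: (1 − (−0.5)(−0.5))x_B = 8 − 0.5·12.25, so 0.75x_B = 1.875 and x_B = 2.5.
Then x_C = 12.25 − 0.5·2.5 = 11.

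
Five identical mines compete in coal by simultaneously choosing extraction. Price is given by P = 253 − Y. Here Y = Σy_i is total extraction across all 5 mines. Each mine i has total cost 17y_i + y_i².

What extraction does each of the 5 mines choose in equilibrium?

A representative mine's profit is π_i = y_i(253 − Y) − 17y_i − y_i², with Y = y_i + Σ_{j≠i} y_j.
First-order condition: 236 − 4y_i − Σ_{j≠i} y_j = 0.
With identical mines, set every y_j = y: then 236 − 4y − 4y = 0, i.e. y = 236/8 = 29.5.

29.5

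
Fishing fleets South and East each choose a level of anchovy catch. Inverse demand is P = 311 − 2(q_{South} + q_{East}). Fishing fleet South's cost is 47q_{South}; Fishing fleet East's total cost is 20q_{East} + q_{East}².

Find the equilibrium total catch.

81.9

Fishing fleet South's profit: π = q_{South}(311 − 2(q_{South} + q_{East})) − 47q_{South}.
∂π/∂q_{South} = 264 − 4q_{South} − 2q_{East} = 0, so q_{South} = 66 − 0.5q_{East}.
For East: ∂π/∂q_{East} = 291 − 6q_{East} − 2q_{South} = 0 ⇒ q_{East} = 48.5 − (1/3)q_{South}.
Plugging q_{East} into South's best response: q_{South} = 66 − 0.5(48.5 − (1/3)q_{South}) ⇒ (5/6)q_{South} = 41.75, so q_{South} = 50.1.
Then q_{East} = 48.5 − (1/3)·50.1 = 31.8.
Total catch: 50.1 + 31.8 = 81.9.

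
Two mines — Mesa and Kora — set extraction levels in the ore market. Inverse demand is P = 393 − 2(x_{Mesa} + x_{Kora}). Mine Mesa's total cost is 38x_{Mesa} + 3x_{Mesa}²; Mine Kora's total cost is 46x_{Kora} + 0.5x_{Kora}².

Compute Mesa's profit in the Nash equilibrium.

Mine Mesa's profit: π = x_{Mesa}(393 − 2(x_{Mesa} + x_{Kora})) − 38x_{Mesa} − 3x_{Mesa}².
∂π/∂x_{Mesa} = 355 − 10x_{Mesa} − 2x_{Kora} = 0, so x_{Mesa} = 35.5 − 0.2x_{Kora}.
For Kora: ∂π/∂x_{Kora} = 347 − 5x_{Kora} − 2x_{Mesa} = 0 ⇒ x_{Kora} = 69.4 − 0.4x_{Mesa}.
Solving the two reaction functions simultaneously: (1 − (−0.2)(−0.4))x_{Mesa} = 35.5 − 0.2·69.4, so 0.92x_{Mesa} = 21.62 and x_{Mesa} = 23.5.
Then x_{Kora} = 69.4 − 0.4·23.5 = 60.
Price P = 393 − 2·83.5 = 226.
Mesa's profit: (226 − 38)·23.5 − 3(23.5)² = 2761.25.

2761.25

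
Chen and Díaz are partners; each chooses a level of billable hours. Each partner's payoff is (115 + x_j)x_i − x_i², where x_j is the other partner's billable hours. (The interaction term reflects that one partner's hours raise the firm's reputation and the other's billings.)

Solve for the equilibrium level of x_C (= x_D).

115

Chen's payoff is (115 + x_D)x_C − x_C².
∂π/∂x_C = 115 + x_D − 2x_C = 0, so x_C = 57.5 + 0.5x_D.
Setting x_C = x_D in the reaction function: x_C = 57.5 + 0.5x_C, so x_C = 57.5 / 0.5 = 115.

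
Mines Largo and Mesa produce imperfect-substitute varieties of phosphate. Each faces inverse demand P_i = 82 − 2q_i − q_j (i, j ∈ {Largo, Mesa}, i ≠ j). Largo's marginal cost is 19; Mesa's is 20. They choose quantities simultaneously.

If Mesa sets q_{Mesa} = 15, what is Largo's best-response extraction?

12

Mine Largo's profit: π = q_{Largo}(82 − 2q_{Largo} − q_{Mesa}) − 19q_{Largo}.
∂π/∂q_{Largo} = 63 − 4q_{Largo} − q_{Mesa} = 0 ⇒ q_{Largo} = 15.75 − 0.25q_{Mesa}.
At q_{Mesa} = 15: q_{Largo} = 15.75 − 0.25·15 = 12.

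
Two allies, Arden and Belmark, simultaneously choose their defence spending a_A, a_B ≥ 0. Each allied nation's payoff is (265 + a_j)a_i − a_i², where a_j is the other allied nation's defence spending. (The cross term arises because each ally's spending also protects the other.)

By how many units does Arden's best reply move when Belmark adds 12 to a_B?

6

Arden's payoff is (265 + a_B)a_A − a_A².
∂π/∂a_A = 265 + a_B − 2a_A = 0, so a_A = 132.5 + 0.5a_B.
The reaction-function slope is 0.5, so a 12-unit rise in a_B moves a_A by 0.5 × 12 = 6. Arden's best response rises — the actions are strategic complements.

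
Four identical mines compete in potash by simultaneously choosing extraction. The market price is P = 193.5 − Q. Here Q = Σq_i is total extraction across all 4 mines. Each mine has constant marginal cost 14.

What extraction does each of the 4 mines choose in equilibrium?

35.9

A representative mine's profit is π_i = q_i(193.5 − Q) − 14q_i, with Q = q_i + Σ_{j≠i} q_j.
First-order condition: 179.5 − 2q_i − Σ_{j≠i} q_j = 0.
In a symmetric equilibrium every mine chooses the same q, so Σ_{j≠i} q_j = 3q. The condition becomes 179.5 − 5q = 0, giving q = 179.5/5 = 35.9.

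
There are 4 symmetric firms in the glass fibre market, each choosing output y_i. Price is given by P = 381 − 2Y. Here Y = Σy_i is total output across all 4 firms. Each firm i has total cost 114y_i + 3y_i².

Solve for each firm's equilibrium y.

A representative firm's profit is π_i = y_i(381 − 2Y) − 114y_i − 3y_i², with Y = y_i + Σ_{j≠i} y_j.
First-order condition: 267 − 10y_i − 2Σ_{j≠i} y_j = 0.
Imposing symmetry (y_j = y for all j) turns Σ_{j≠i} y_j into 3y, so 267 = 16y and y = 16.6875.

16.6875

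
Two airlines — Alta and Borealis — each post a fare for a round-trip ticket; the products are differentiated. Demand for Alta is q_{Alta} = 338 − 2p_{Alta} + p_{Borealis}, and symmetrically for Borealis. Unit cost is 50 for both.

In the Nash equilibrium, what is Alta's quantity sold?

192

Alta's profit: π = (p_{Alta} − 50)(338 − 2p_{Alta} + p_{Borealis}).
∂π/∂p_{Alta} = 438 − 4p_{Alta} + p_{Borealis} = 0 ⇒ p_{Alta} = 109.5 + 0.25p_{Borealis}.
The game is symmetric, so in equilibrium p_{Borealis} = p_{Alta}: the reaction function gives 0.75p_{Alta} = 109.5, hence p_{Alta} = 146.
q_{Alta} = 338 − 2·146 + 146 = 192.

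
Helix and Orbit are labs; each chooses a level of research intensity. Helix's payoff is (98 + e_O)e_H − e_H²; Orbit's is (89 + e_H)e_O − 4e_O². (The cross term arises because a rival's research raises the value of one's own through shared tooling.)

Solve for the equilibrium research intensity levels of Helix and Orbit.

Expanding Helix's payoff: 98e_H + e_Oe_H − e_H².
∂π/∂e_H = 98 + e_O − 2e_H = 0, so e_H = 49 + 0.5e_O.
Likewise for Orbit: e_O = 11.125 + 0.125e_H.
Substituting the second reaction function into the first: e_H = 49 + 0.5(11.125 + 0.125e_H), which gives 0.9375e_H = 54.5625 ⇒ e_H = 58.2.
Then e_O = 11.125 + 0.125·58.2 = 18.4.

58.2, 18.4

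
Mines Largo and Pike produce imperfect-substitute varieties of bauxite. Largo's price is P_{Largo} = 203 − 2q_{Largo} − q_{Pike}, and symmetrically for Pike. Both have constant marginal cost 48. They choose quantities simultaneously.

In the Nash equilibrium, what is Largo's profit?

Mine Largo's profit: π = q_{Largo}(203 − 2q_{Largo} − q_{Pike}) − 48q_{Largo}.
∂π/∂q_{Largo} = 155 − 4q_{Largo} − q_{Pike} = 0 ⇒ q_{Largo} = 38.75 − 0.25q_{Pike}.
By symmetry q_{Pike} = q_{Largo}; substituting into the reaction function, 1.25q_{Largo} = 38.75 and q_{Largo} = 31.
P_{Largo} = 203 − 2·31 − 31 = 110.
Profit = (110 − 48)·31 = 1922.

1922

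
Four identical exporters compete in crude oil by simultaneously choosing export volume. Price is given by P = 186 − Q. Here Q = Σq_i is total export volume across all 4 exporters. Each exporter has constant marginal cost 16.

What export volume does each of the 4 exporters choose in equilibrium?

A representative exporter's profit is π_i = q_i(186 − Q) − 16q_i, with Q = q_i + Σ_{j≠i} q_j.
First-order condition: 170 − 2q_i − Σ_{j≠i} q_j = 0.
Imposing symmetry (q_j = q for all j) turns Σ_{j≠i} q_j into 3q, so 170 = 5q and q = 34.

34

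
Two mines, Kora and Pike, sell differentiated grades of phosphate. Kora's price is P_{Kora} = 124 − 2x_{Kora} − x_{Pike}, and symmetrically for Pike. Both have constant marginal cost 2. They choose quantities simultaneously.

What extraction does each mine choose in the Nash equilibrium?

24.4

Mine Kora's profit: π = x_{Kora}(124 − 2x_{Kora} − x_{Pike}) − 2x_{Kora}.
∂π/∂x_{Kora} = 122 − 4x_{Kora} − x_{Pike} = 0 ⇒ x_{Kora} = 30.5 − 0.25x_{Pike}.
Setting x_{Kora} = x_{Pike} in the reaction function: x_{Kora} = 30.5 − 0.25x_{Kora}, so x_{Kora} = 30.5 / 1.25 = 24.4.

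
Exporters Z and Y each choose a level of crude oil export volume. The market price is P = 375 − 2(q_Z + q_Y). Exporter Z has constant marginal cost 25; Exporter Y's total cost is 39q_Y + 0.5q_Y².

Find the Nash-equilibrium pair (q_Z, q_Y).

Exporter Z's profit: π = q_Z(375 − 2(q_Z + q_Y)) − 25q_Z.
∂π/∂q_Z = 350 − 4q_Z − 2q_Y = 0, so q_Z = 87.5 − 0.5q_Y.
For Y: ∂π/∂q_Y = 336 − 5q_Y − 2q_Z = 0 ⇒ q_Y = 67.2 − 0.4q_Z.
Solving the two reaction functions simultaneously: (1 − (−0.5)(−0.4))q_Z = 87.5 − 0.5·67.2, so 0.8q_Z = 53.9 and q_Z = 67.375.
Then q_Y = 67.2 − 0.4·67.375 = 40.25.

67.375, 40.25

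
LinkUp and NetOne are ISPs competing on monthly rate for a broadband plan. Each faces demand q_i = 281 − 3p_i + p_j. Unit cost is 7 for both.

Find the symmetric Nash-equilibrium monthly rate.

LinkUp's profit: π = (p_{LinkUp} − 7)(281 − 3p_{LinkUp} + p_{NetOne}).
∂π/∂p_{LinkUp} = 302 − 6p_{LinkUp} + p_{NetOne} = 0 ⇒ p_{LinkUp} = 151/3 + (1/6)p_{NetOne}.
By symmetry p_{NetOne} = p_{LinkUp}; substituting into the reaction function, (5/6)p_{LinkUp} = 151/3 and p_{LinkUp} = 60.4.

60.4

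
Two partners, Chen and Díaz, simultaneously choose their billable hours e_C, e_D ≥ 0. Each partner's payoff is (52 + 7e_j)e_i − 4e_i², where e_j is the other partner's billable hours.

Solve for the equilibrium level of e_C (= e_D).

Chen's payoff is (52 + 7e_D)e_C − 4e_C².
∂π/∂e_C = 52 + 7e_D − 8e_C = 0, so e_C = 6.5 + 0.875e_D.
The game is symmetric, so in equilibrium e_D = e_C: the reaction function gives 0.125e_C = 6.5, hence e_C = 52.

52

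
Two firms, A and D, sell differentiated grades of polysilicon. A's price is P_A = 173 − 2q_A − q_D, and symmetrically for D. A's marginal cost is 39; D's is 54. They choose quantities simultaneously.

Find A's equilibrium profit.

1545.68

Firm A's profit: π = q_A(173 − 2q_A − q_D) − 39q_A.
∂π/∂q_A = 134 − 4q_A − q_D = 0 ⇒ q_A = 33.5 − 0.25q_D.
Similarly q_D = 29.75 − 0.25q_A.
Solving the two reaction functions simultaneously: (1 − (−0.25)(−0.25))q_A = 33.5 − 0.25·29.75, so 0.9375q_A = 26.0625 and q_A = 27.8.
Then q_D = 29.75 − 0.25·27.8 = 22.8.
P_A = 173 − 2·27.8 − 22.8 = 94.6.
Profit = (94.6 − 39)·27.8 = 1545.68.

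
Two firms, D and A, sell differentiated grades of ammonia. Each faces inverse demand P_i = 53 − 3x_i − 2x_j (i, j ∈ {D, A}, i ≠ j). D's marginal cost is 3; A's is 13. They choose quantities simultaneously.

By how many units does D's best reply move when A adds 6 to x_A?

Firm D's profit: π = x_D(53 − 3x_D − 2x_A) − 3x_D.
∂π/∂x_D = 50 − 6x_D − 2x_A = 0 ⇒ x_D = 25/3 − (1/3)x_A.
The reaction-function slope is −1/3, so a 6-unit rise in x_A moves x_D by −1/3 × 6 = −2. D's best response falls — the actions are strategic substitutes.

-2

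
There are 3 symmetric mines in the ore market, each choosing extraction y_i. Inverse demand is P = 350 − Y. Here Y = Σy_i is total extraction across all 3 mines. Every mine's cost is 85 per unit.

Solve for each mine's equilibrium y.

A representative mine's profit is π_i = y_i(350 − Y) − 85y_i, with Y = y_i + Σ_{j≠i} y_j.
First-order condition: 265 − 2y_i − Σ_{j≠i} y_j = 0.
With identical mines, set every y_j = y: then 265 − 2y − 2y = 0, i.e. y = 265/4 = 66.25.

66.25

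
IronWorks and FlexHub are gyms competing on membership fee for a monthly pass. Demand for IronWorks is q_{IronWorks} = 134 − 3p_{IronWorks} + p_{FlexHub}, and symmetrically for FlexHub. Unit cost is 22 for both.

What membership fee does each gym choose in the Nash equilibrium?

40

IronWorks's profit: π = (p_{IronWorks} − 22)(134 − 3p_{IronWorks} + p_{FlexHub}).
∂π/∂p_{IronWorks} = 200 − 6p_{IronWorks} + p_{FlexHub} = 0 ⇒ p_{IronWorks} = 100/3 + (1/6)p_{FlexHub}.
The game is symmetric, so in equilibrium p_{FlexHub} = p_{IronWorks}: the reaction function gives (5/6)p_{IronWorks} = 100/3, hence p_{IronWorks} = 40.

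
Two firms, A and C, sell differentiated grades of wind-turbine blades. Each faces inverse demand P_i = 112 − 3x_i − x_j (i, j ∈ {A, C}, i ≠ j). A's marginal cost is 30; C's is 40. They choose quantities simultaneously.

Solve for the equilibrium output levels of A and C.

Firm A's profit: π = x_A(112 − 3x_A − x_C) − 30x_A.
∂π/∂x_A = 82 − 6x_A − x_C = 0 ⇒ x_A = 41/3 − (1/6)x_C.
Similarly x_C = 12 − (1/6)x_A.
Plugging x_C into A's best response: x_A = 41/3 − (1/6)(12 − (1/6)x_A) ⇒ (35/36)x_A = 35/3, so x_A = 12.
Then x_C = 12 − (1/6)·12 = 10.

12, 10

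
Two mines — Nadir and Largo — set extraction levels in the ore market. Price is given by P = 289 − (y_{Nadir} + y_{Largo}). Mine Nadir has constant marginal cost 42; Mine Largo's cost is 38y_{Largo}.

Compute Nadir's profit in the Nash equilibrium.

6561

Mine Nadir's profit: π = y_{Nadir}(289 − (y_{Nadir} + y_{Largo})) − 42y_{Nadir}.
∂π/∂y_{Nadir} = 247 − 2y_{Nadir} − y_{Largo} = 0, so y_{Nadir} = 123.5 − 0.5y_{Largo}.
By the same steps for Largo: y_{Largo} = 125.5 − 0.5y_{Nadir}.
Plugging y_{Largo} into Nadir's best response: y_{Nadir} = 123.5 − 0.5(125.5 − 0.5y_{Nadir}) ⇒ 0.75y_{Nadir} = 60.75, so y_{Nadir} = 81.
Then y_{Largo} = 125.5 − 0.5·81 = 85.
Price P = 289 − 166 = 123.
Nadir's profit: (123 − 42)·81 = 6561.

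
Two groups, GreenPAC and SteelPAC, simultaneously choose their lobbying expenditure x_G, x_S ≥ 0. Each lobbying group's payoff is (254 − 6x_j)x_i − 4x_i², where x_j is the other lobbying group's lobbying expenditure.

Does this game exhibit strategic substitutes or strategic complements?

strategic substitutes

GreenPAC's payoff is (254 − 6x_S)x_G − 4x_G².
∂π/∂x_G = 254 − 6x_S − 8x_G = 0, so x_G = 31.75 − 0.75x_S.
The best-response slope dx_G/dx_S = −0.75 < 0: the reaction function is downward-sloping, so the choices are strategic substitutes.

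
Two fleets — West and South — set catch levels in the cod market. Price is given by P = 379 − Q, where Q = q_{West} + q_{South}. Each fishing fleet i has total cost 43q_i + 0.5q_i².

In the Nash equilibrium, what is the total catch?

168

Fishing fleet West's profit: π = q_{West}(379 − (q_{West} + q_{South})) − 43q_{West} − 0.5q_{West}².
∂π/∂q_{West} = 336 − 3q_{West} − q_{South} = 0, so q_{West} = 112 − (1/3)q_{South}.
Setting q_{West} = q_{South} in the reaction function: q_{West} = 112 − (1/3)q_{West}, so q_{West} = 112 / (4/3) = 84.
Total catch: 84 + 84 = 168.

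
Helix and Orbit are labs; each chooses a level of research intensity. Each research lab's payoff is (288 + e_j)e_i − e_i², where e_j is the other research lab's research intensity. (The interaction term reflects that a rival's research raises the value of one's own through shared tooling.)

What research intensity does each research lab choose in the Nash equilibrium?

288

Helix's payoff is (288 + e_O)e_H − e_H².
∂π/∂e_H = 288 + e_O − 2e_H = 0, so e_H = 144 + 0.5e_O.
Setting e_H = e_O in the reaction function: e_H = 144 + 0.5e_H, so e_H = 144 / 0.5 = 288.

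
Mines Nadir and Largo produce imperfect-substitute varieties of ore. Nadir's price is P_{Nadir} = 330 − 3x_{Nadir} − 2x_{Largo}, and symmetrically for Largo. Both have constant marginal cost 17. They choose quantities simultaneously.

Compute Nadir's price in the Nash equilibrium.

Mine Nadir's profit: π = x_{Nadir}(330 − 3x_{Nadir} − 2x_{Largo}) − 17x_{Nadir}.
∂π/∂x_{Nadir} = 313 − 6x_{Nadir} − 2x_{Largo} = 0 ⇒ x_{Nadir} = 313/6 − (1/3)x_{Largo}.
The game is symmetric, so in equilibrium x_{Largo} = x_{Nadir}: the reaction function gives (4/3)x_{Nadir} = 313/6, hence x_{Nadir} = 39.125.
P_{Nadir} = 330 − 3·39.125 − 2·39.125 = 134.375.

134.375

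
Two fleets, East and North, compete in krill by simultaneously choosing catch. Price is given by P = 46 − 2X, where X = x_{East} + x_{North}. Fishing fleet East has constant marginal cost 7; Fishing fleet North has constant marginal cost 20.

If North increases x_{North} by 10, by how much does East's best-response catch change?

Fishing fleet East's profit: π = x_{East}(46 − 2(x_{East} + x_{North})) − 7x_{East}.
∂π/∂x_{East} = 39 − 4x_{East} − 2x_{North} = 0, so x_{East} = 9.75 − 0.5x_{North}.
The reaction-function slope is −0.5, so a 10-unit rise in x_{North} moves x_{East} by −0.5 × 10 = −5. East's best response falls — the actions are strategic substitutes.

-5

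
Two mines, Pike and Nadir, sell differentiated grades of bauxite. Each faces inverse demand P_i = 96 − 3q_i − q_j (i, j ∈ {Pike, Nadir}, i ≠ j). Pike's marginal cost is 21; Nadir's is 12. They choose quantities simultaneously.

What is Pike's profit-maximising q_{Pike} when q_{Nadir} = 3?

12

Mine Pike's profit: π = q_{Pike}(96 − 3q_{Pike} − q_{Nadir}) − 21q_{Pike}.
∂π/∂q_{Pike} = 75 − 6q_{Pike} − q_{Nadir} = 0 ⇒ q_{Pike} = 12.5 − (1/6)q_{Nadir}.
At q_{Nadir} = 3: q_{Pike} = 12.5 − (1/6)·3 = 12.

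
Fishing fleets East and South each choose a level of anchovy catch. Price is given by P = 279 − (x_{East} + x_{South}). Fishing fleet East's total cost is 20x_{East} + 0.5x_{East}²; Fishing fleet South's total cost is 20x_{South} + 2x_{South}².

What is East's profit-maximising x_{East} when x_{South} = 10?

Fishing fleet East's profit: π = x_{East}(279 − (x_{East} + x_{South})) − 20x_{East} − 0.5x_{East}².
∂π/∂x_{East} = 259 − 3x_{East} − x_{South} = 0, so x_{East} = 259/3 − (1/3)x_{South}.
At x_{South} = 10: x_{East} = 259/3 − (1/3)·10 = 83.

83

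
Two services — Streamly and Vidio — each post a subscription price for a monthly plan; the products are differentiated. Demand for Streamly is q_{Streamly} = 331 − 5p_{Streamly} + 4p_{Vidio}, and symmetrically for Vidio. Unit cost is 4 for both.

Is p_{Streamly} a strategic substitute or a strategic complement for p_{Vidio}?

Streamly's profit: π = (p_{Streamly} − 4)(331 − 5p_{Streamly} + 4p_{Vidio}).
∂π/∂p_{Streamly} = 351 − 10p_{Streamly} + 4p_{Vidio} = 0 ⇒ p_{Streamly} = 35.1 + 0.4p_{Vidio}.
The best-response slope dp_{Streamly}/dp_{Vidio} = 0.4 > 0: the reaction function is upward-sloping, so the choices are strategic complements.

strategic complements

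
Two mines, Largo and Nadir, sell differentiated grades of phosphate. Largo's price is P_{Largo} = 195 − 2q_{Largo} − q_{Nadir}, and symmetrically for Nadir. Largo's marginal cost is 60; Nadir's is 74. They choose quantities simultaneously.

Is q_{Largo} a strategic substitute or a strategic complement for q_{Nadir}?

Mine Largo's profit: π = q_{Largo}(195 − 2q_{Largo} − q_{Nadir}) − 60q_{Largo}.
∂π/∂q_{Largo} = 135 − 4q_{Largo} − q_{Nadir} = 0 ⇒ q_{Largo} = 33.75 − 0.25q_{Nadir}.
The best-response slope dq_{Largo}/dq_{Nadir} = −0.25 < 0: the reaction function is downward-sloping, so the choices are strategic substitutes.

strategic substitutes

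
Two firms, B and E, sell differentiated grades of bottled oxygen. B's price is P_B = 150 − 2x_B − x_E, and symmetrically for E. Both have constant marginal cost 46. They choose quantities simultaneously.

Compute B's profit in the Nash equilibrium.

Firm B's profit: π = x_B(150 − 2x_B − x_E) − 46x_B.
∂π/∂x_B = 104 − 4x_B − x_E = 0 ⇒ x_B = 26 − 0.25x_E.
The game is symmetric, so in equilibrium x_E = x_B: the reaction function gives 1.25x_B = 26, hence x_B = 20.8.
P_B = 150 − 2·20.8 − 20.8 = 87.6.
Profit = (87.6 − 46)·20.8 = 865.28.

865.28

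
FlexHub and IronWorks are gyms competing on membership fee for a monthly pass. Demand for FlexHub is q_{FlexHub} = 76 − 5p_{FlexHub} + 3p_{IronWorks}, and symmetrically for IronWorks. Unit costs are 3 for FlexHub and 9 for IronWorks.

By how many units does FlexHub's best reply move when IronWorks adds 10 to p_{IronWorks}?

3

FlexHub's profit: π = (p_{FlexHub} − 3)(76 − 5p_{FlexHub} + 3p_{IronWorks}).
∂π/∂p_{FlexHub} = 91 − 10p_{FlexHub} + 3p_{IronWorks} = 0 ⇒ p_{FlexHub} = 9.1 + 0.3p_{IronWorks}.
The reaction-function slope is 0.3, so a 10-unit rise in p_{IronWorks} moves p_{FlexHub} by 0.3 × 10 = 3. FlexHub's best response rises — the actions are strategic complements.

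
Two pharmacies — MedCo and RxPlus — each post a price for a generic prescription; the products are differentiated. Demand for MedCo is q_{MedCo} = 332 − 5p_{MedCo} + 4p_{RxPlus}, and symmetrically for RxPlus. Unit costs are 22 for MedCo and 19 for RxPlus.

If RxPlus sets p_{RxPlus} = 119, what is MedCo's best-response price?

MedCo's profit: π = (p_{MedCo} − 22)(332 − 5p_{MedCo} + 4p_{RxPlus}).
∂π/∂p_{MedCo} = 442 − 10p_{MedCo} + 4p_{RxPlus} = 0 ⇒ p_{MedCo} = 44.2 + 0.4p_{RxPlus}.
At p_{RxPlus} = 119: p_{MedCo} = 44.2 + 0.4·119 = 91.8.

91.8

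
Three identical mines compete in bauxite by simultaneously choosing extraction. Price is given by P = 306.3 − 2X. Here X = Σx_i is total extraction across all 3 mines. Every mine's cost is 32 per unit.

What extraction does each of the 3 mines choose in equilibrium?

34.2875

A representative mine's profit is π_i = x_i(306.3 − 2X) − 32x_i, with X = x_i + Σ_{j≠i} x_j.
First-order condition: 274.3 − 4x_i − 2Σ_{j≠i} x_j = 0.
In a symmetric equilibrium every mine chooses the same x, so Σ_{j≠i} x_j = 2x. The condition becomes 274.3 − 8x = 0, giving x = 274.3/8 = 34.2875.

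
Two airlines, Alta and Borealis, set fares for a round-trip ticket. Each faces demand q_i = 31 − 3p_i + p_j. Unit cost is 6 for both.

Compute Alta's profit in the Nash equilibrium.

Alta's profit: π = (p_{Alta} − 6)(31 − 3p_{Alta} + p_{Borealis}).
∂π/∂p_{Alta} = 49 − 6p_{Alta} + p_{Borealis} = 0 ⇒ p_{Alta} = 49/6 + (1/6)p_{Borealis}.
The game is symmetric, so in equilibrium p_{Borealis} = p_{Alta}: the reaction function gives (5/6)p_{Alta} = 49/6, hence p_{Alta} = 9.8.
q_{Alta} = 31 − 3·9.8 + 9.8 = 11.4.
Profit = (9.8 − 6)·11.4 = 43.32.

43.32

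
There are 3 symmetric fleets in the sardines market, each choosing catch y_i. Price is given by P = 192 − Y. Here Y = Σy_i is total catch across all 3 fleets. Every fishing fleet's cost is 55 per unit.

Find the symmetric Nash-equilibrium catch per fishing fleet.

A representative fishing fleet's profit is π_i = y_i(192 − Y) − 55y_i, with Y = y_i + Σ_{j≠i} y_j.
First-order condition: 137 − 2y_i − Σ_{j≠i} y_j = 0.
In a symmetric equilibrium every fishing fleet chooses the same y, so Σ_{j≠i} y_j = 2y. The condition becomes 137 − 4y = 0, giving y = 137/4 = 34.25.

34.25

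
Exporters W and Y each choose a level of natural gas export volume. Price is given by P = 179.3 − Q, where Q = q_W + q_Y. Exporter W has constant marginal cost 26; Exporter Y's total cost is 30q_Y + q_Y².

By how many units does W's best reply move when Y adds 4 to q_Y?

Exporter W's profit: π = q_W(179.3 − (q_W + q_Y)) − 26q_W.
∂π/∂q_W = 153.3 − 2q_W − q_Y = 0, so q_W = 76.65 − 0.5q_Y.
The reaction-function slope is −0.5, so a 4-unit rise in q_Y moves q_W by −0.5 × 4 = −2. W's best response falls — the actions are strategic substitutes.

-2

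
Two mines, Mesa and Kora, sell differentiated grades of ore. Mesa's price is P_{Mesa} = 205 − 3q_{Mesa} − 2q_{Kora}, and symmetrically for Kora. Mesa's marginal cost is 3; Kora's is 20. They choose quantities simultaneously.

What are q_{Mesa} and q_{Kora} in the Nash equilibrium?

26.3125, 22.0625

Mine Mesa's profit: π = q_{Mesa}(205 − 3q_{Mesa} − 2q_{Kora}) − 3q_{Mesa}.
∂π/∂q_{Mesa} = 202 − 6q_{Mesa} − 2q_{Kora} = 0 ⇒ q_{Mesa} = 101/3 − (1/3)q_{Kora}.
Similarly q_{Kora} = 185/6 − (1/3)q_{Mesa}.
Substituting the second reaction function into the first: q_{Mesa} = 101/3 − (1/3)(185/6 − (1/3)q_{Mesa}), which gives (8/9)q_{Mesa} = 421/18 ⇒ q_{Mesa} = 26.3125.
Then q_{Kora} = 185/6 − (1/3)·26.3125 = 22.0625.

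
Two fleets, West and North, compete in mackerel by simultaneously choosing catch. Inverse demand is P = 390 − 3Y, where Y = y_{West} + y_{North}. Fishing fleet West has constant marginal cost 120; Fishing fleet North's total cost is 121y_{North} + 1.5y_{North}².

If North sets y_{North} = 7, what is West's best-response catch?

41.5

Fishing fleet West's profit: π = y_{West}(390 − 3(y_{West} + y_{North})) − 120y_{West}.
∂π/∂y_{West} = 270 − 6y_{West} − 3y_{North} = 0, so y_{West} = 45 − 0.5y_{North}.
At y_{North} = 7: y_{West} = 45 − 0.5·7 = 41.5.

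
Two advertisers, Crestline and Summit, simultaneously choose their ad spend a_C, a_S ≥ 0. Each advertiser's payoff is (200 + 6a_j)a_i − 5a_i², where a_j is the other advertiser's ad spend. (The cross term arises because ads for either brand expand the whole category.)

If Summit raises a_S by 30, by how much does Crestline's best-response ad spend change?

18

Crestline's payoff is (200 + 6a_S)a_C − 5a_C².
∂π/∂a_C = 200 + 6a_S − 10a_C = 0, so a_C = 20 + 0.6a_S.
The reaction-function slope is 0.6, so a 30-unit rise in a_S moves a_C by 0.6 × 30 = 18. Crestline's best response rises — the actions are strategic complements.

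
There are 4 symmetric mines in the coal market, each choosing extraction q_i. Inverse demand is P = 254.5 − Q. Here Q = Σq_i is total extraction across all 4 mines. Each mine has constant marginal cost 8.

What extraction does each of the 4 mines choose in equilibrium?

49.3

A representative mine's profit is π_i = q_i(254.5 − Q) − 8q_i, with Q = q_i + Σ_{j≠i} q_j.
First-order condition: 246.5 − 2q_i − Σ_{j≠i} q_j = 0.
In a symmetric equilibrium every mine chooses the same q, so Σ_{j≠i} q_j = 3q. The condition becomes 246.5 − 5q = 0, giving q = 246.5/5 = 49.3.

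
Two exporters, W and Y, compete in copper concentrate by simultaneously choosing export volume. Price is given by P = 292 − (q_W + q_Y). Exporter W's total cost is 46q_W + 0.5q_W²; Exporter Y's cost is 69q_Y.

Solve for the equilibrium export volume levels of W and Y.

Exporter W's profit: π = q_W(292 − (q_W + q_Y)) − 46q_W − 0.5q_W².
∂π/∂q_W = 246 − 3q_W − q_Y = 0, so q_W = 82 − (1/3)q_Y.
For Y: ∂π/∂q_Y = 223 − 2q_Y − q_W = 0 ⇒ q_Y = 111.5 − 0.5q_W.
Substituting the second reaction function into the first: q_W = 82 − (1/3)(111.5 − 0.5q_W), which gives (5/6)q_W = 269/6 ⇒ q_W = 53.8.
Then q_Y = 111.5 − 0.5·53.8 = 84.6.

53.8, 84.6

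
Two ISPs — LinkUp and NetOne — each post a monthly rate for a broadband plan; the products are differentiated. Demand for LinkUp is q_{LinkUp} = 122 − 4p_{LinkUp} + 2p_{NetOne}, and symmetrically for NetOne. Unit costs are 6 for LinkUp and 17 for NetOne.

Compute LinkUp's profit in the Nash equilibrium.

1568.16

LinkUp's profit: π = (p_{LinkUp} − 6)(122 − 4p_{LinkUp} + 2p_{NetOne}).
∂π/∂p_{LinkUp} = 146 − 8p_{LinkUp} + 2p_{NetOne} = 0 ⇒ p_{LinkUp} = 18.25 + 0.25p_{NetOne}.
Similarly p_{NetOne} = 23.75 + 0.25p_{LinkUp}.
Solving the two reaction functions simultaneously: (1 − (0.25)(0.25))p_{LinkUp} = 18.25 + 0.25·23.75, so 0.9375p_{LinkUp} = 24.1875 and p_{LinkUp} = 25.8.
Then p_{NetOne} = 23.75 + 0.25·25.8 = 30.2.
q_{LinkUp} = 122 − 4·25.8 + 2·30.2 = 79.2.
Profit = (25.8 − 6)·79.2 = 1568.16.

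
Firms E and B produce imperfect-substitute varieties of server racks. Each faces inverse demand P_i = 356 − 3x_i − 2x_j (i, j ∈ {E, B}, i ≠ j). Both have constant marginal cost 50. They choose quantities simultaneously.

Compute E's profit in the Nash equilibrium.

4389.1875

Firm E's profit: π = x_E(356 − 3x_E − 2x_B) − 50x_E.
∂π/∂x_E = 306 − 6x_E − 2x_B = 0 ⇒ x_E = 51 − (1/3)x_B.
Setting x_E = x_B in the reaction function: x_E = 51 − (1/3)x_E, so x_E = 51 / (4/3) = 38.25.
P_E = 356 − 3·38.25 − 2·38.25 = 164.75.
Profit = (164.75 − 50)·38.25 = 4389.1875.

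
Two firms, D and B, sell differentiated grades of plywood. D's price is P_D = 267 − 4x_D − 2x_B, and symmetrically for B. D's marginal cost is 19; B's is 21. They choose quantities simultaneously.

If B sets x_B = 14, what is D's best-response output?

27.5

Firm D's profit: π = x_D(267 − 4x_D − 2x_B) − 19x_D.
∂π/∂x_D = 248 − 8x_D − 2x_B = 0 ⇒ x_D = 31 − 0.25x_B.
At x_B = 14: x_D = 31 − 0.25·14 = 27.5.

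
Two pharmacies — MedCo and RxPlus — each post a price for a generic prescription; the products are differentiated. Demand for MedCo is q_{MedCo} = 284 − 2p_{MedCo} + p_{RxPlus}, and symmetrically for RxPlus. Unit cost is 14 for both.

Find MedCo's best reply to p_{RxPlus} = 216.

MedCo's profit: π = (p_{MedCo} − 14)(284 − 2p_{MedCo} + p_{RxPlus}).
∂π/∂p_{MedCo} = 312 − 4p_{MedCo} + p_{RxPlus} = 0 ⇒ p_{MedCo} = 78 + 0.25p_{RxPlus}.
At p_{RxPlus} = 216: p_{MedCo} = 78 + 0.25·216 = 132.

132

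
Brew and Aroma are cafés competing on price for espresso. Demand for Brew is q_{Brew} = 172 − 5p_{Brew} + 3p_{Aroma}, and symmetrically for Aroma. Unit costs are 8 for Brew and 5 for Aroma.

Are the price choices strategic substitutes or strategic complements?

Brew's profit: π = (p_{Brew} − 8)(172 − 5p_{Brew} + 3p_{Aroma}).
∂π/∂p_{Brew} = 212 − 10p_{Brew} + 3p_{Aroma} = 0 ⇒ p_{Brew} = 21.2 + 0.3p_{Aroma}.
The best-response slope dp_{Brew}/dp_{Aroma} = 0.3 > 0: the reaction function is upward-sloping, so the choices are strategic complements.

strategic complements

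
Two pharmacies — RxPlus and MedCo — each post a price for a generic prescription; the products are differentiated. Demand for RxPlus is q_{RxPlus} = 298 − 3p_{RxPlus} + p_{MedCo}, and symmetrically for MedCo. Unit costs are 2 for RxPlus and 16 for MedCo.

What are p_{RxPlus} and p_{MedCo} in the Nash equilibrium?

62, 68

RxPlus's profit: π = (p_{RxPlus} − 2)(298 − 3p_{RxPlus} + p_{MedCo}).
∂π/∂p_{RxPlus} = 304 − 6p_{RxPlus} + p_{MedCo} = 0 ⇒ p_{RxPlus} = 152/3 + (1/6)p_{MedCo}.
Similarly p_{MedCo} = 173/3 + (1/6)p_{RxPlus}.
Solving the two reaction functions simultaneously: (1 − (1/6)(1/6))p_{RxPlus} = 152/3 + (1/6)·(173/3), so (35/36)p_{RxPlus} = 1085/18 and p_{RxPlus} = 62.
Then p_{MedCo} = 173/3 + (1/6)·62 = 68.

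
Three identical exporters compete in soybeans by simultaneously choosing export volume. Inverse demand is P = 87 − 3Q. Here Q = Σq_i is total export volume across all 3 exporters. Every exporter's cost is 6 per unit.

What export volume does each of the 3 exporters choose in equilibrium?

A representative exporter's profit is π_i = q_i(87 − 3Q) − 6q_i, with Q = q_i + Σ_{j≠i} q_j.
First-order condition: 81 − 6q_i − 3Σ_{j≠i} q_j = 0.
In a symmetric equilibrium every exporter chooses the same q, so Σ_{j≠i} q_j = 2q. The condition becomes 81 − 12q = 0, giving q = 81/12 = 6.75.

6.75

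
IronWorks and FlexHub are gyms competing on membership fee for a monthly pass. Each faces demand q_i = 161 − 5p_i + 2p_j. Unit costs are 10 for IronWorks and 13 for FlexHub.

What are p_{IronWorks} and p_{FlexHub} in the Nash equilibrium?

IronWorks's profit: π = (p_{IronWorks} − 10)(161 − 5p_{IronWorks} + 2p_{FlexHub}).
∂π/∂p_{IronWorks} = 211 − 10p_{IronWorks} + 2p_{FlexHub} = 0 ⇒ p_{IronWorks} = 21.1 + 0.2p_{FlexHub}.
Similarly p_{FlexHub} = 22.6 + 0.2p_{IronWorks}.
Plugging p_{FlexHub} into IronWorks's best response: p_{IronWorks} = 21.1 + 0.2(22.6 + 0.2p_{IronWorks}) ⇒ 0.96p_{IronWorks} = 25.62, so p_{IronWorks} = 26.6875.
Then p_{FlexHub} = 22.6 + 0.2·26.6875 = 27.9375.

26.6875, 27.9375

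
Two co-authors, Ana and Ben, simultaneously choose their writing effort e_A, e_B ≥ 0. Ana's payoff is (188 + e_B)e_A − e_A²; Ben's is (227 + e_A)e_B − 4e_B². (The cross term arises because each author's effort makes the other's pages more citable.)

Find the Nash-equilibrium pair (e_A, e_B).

Expanding Ana's payoff: 188e_A + e_Be_A − e_A².
∂π/∂e_A = 188 + e_B − 2e_A = 0, so e_A = 94 + 0.5e_B.
Likewise for Ben: e_B = 28.375 + 0.125e_A.
Substituting the second reaction function into the first: e_A = 94 + 0.5(28.375 + 0.125e_A), which gives 0.9375e_A = 108.1875 ⇒ e_A = 115.4.
Then e_B = 28.375 + 0.125·115.4 = 42.8.

115.4, 42.8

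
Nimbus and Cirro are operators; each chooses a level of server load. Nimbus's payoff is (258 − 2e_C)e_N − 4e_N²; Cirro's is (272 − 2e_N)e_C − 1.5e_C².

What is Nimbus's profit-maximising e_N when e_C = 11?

Expanding Nimbus's payoff: 258e_N − 2e_Ce_N − 4e_N².
∂π/∂e_N = 258 − 2e_C − 8e_N = 0, so e_N = 32.25 − 0.25e_C.
At e_C = 11: e_N = 32.25 − 0.25·11 = 29.5.

29.5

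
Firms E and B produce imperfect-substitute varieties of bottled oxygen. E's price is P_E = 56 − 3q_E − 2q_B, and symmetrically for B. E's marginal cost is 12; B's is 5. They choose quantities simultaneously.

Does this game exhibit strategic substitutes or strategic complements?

strategic substitutes

Firm E's profit: π = q_E(56 − 3q_E − 2q_B) − 12q_E.
∂π/∂q_E = 44 − 6q_E − 2q_B = 0 ⇒ q_E = 22/3 − (1/3)q_B.
The best-response slope dq_E/dq_B = −1/3 < 0: the reaction function is downward-sloping, so the choices are strategic substitutes.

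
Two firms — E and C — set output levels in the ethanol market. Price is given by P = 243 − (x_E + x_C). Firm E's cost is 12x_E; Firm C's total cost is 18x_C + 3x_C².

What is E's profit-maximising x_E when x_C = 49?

Firm E's profit: π = x_E(243 − (x_E + x_C)) − 12x_E.
∂π/∂x_E = 231 − 2x_E − x_C = 0, so x_E = 115.5 − 0.5x_C.
At x_C = 49: x_E = 115.5 − 0.5·49 = 91.

91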